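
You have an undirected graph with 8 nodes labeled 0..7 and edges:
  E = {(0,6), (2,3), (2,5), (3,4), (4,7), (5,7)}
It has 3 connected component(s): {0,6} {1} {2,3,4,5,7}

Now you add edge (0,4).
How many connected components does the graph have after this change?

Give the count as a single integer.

Initial component count: 3
Add (0,4): merges two components. Count decreases: 3 -> 2.
New component count: 2

Answer: 2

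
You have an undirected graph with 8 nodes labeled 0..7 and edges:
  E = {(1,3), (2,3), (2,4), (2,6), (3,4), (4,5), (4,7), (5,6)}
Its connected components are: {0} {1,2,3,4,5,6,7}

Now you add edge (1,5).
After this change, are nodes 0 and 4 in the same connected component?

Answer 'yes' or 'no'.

Initial components: {0} {1,2,3,4,5,6,7}
Adding edge (1,5): both already in same component {1,2,3,4,5,6,7}. No change.
New components: {0} {1,2,3,4,5,6,7}
Are 0 and 4 in the same component? no

Answer: no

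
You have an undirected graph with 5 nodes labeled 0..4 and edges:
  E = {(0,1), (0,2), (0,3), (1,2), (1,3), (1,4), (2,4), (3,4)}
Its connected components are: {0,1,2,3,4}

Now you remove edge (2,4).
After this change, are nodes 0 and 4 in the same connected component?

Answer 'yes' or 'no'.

Initial components: {0,1,2,3,4}
Removing edge (2,4): not a bridge — component count unchanged at 1.
New components: {0,1,2,3,4}
Are 0 and 4 in the same component? yes

Answer: yes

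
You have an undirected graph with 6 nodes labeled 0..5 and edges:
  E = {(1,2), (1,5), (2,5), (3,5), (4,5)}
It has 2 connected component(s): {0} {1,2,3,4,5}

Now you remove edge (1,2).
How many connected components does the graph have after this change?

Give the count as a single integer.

Answer: 2

Derivation:
Initial component count: 2
Remove (1,2): not a bridge. Count unchanged: 2.
  After removal, components: {0} {1,2,3,4,5}
New component count: 2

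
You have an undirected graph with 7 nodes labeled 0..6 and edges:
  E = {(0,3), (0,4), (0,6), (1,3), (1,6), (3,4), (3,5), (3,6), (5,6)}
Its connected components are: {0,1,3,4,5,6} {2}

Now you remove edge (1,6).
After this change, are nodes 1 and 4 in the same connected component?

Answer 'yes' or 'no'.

Answer: yes

Derivation:
Initial components: {0,1,3,4,5,6} {2}
Removing edge (1,6): not a bridge — component count unchanged at 2.
New components: {0,1,3,4,5,6} {2}
Are 1 and 4 in the same component? yes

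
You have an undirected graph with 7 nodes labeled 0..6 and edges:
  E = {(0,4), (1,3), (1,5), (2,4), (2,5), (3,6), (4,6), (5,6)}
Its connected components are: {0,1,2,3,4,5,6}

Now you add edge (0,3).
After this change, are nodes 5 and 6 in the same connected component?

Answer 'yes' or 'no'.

Initial components: {0,1,2,3,4,5,6}
Adding edge (0,3): both already in same component {0,1,2,3,4,5,6}. No change.
New components: {0,1,2,3,4,5,6}
Are 5 and 6 in the same component? yes

Answer: yes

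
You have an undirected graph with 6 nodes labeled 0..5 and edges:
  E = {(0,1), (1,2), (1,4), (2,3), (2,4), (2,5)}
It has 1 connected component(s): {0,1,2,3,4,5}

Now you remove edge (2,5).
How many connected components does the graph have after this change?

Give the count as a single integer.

Initial component count: 1
Remove (2,5): it was a bridge. Count increases: 1 -> 2.
  After removal, components: {0,1,2,3,4} {5}
New component count: 2

Answer: 2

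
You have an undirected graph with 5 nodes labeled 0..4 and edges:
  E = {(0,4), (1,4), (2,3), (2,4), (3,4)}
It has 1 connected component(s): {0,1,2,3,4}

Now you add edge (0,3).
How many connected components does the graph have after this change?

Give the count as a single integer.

Answer: 1

Derivation:
Initial component count: 1
Add (0,3): endpoints already in same component. Count unchanged: 1.
New component count: 1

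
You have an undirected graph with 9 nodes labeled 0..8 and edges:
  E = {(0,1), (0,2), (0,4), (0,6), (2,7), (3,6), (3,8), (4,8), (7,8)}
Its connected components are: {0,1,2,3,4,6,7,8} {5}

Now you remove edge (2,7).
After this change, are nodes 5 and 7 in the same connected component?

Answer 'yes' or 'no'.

Answer: no

Derivation:
Initial components: {0,1,2,3,4,6,7,8} {5}
Removing edge (2,7): not a bridge — component count unchanged at 2.
New components: {0,1,2,3,4,6,7,8} {5}
Are 5 and 7 in the same component? no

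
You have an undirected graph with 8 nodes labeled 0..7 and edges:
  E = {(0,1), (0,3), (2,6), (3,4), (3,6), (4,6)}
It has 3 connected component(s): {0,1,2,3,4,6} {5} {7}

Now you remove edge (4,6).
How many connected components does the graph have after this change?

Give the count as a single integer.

Answer: 3

Derivation:
Initial component count: 3
Remove (4,6): not a bridge. Count unchanged: 3.
  After removal, components: {0,1,2,3,4,6} {5} {7}
New component count: 3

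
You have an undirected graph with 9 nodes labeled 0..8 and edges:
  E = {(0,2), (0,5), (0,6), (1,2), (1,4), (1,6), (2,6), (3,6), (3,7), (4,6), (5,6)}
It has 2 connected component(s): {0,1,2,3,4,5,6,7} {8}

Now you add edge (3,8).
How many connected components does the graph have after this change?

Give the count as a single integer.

Initial component count: 2
Add (3,8): merges two components. Count decreases: 2 -> 1.
New component count: 1

Answer: 1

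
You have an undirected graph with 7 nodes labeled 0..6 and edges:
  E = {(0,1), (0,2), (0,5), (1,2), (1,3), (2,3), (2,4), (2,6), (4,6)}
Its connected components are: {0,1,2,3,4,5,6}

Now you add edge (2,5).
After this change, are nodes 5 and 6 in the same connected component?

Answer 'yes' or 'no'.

Answer: yes

Derivation:
Initial components: {0,1,2,3,4,5,6}
Adding edge (2,5): both already in same component {0,1,2,3,4,5,6}. No change.
New components: {0,1,2,3,4,5,6}
Are 5 and 6 in the same component? yes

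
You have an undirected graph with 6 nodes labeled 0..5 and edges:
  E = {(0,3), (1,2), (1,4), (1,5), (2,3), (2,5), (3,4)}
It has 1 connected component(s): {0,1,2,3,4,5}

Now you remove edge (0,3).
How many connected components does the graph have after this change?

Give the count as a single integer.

Initial component count: 1
Remove (0,3): it was a bridge. Count increases: 1 -> 2.
  After removal, components: {0} {1,2,3,4,5}
New component count: 2

Answer: 2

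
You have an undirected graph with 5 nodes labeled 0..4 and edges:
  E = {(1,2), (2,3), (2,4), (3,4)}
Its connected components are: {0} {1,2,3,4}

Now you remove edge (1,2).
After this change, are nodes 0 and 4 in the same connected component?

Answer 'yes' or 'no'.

Answer: no

Derivation:
Initial components: {0} {1,2,3,4}
Removing edge (1,2): it was a bridge — component count 2 -> 3.
New components: {0} {1} {2,3,4}
Are 0 and 4 in the same component? no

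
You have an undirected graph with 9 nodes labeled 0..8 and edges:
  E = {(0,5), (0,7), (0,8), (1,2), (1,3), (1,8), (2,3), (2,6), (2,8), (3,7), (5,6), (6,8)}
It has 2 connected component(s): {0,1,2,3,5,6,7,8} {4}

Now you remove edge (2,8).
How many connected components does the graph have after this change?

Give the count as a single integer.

Initial component count: 2
Remove (2,8): not a bridge. Count unchanged: 2.
  After removal, components: {0,1,2,3,5,6,7,8} {4}
New component count: 2

Answer: 2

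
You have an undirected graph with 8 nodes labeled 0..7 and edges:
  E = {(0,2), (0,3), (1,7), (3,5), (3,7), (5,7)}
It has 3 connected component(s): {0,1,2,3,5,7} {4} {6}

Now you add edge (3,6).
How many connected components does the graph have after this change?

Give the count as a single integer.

Answer: 2

Derivation:
Initial component count: 3
Add (3,6): merges two components. Count decreases: 3 -> 2.
New component count: 2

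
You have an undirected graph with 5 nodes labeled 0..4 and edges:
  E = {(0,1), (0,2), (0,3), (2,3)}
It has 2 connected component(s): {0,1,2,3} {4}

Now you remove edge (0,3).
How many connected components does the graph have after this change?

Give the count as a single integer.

Answer: 2

Derivation:
Initial component count: 2
Remove (0,3): not a bridge. Count unchanged: 2.
  After removal, components: {0,1,2,3} {4}
New component count: 2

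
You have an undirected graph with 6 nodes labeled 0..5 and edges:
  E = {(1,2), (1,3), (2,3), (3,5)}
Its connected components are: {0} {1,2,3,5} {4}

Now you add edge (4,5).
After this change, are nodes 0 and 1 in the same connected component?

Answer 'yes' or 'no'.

Initial components: {0} {1,2,3,5} {4}
Adding edge (4,5): merges {4} and {1,2,3,5}.
New components: {0} {1,2,3,4,5}
Are 0 and 1 in the same component? no

Answer: no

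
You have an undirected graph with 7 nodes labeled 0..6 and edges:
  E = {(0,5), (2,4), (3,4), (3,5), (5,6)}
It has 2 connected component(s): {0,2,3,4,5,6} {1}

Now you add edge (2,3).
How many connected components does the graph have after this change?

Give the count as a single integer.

Answer: 2

Derivation:
Initial component count: 2
Add (2,3): endpoints already in same component. Count unchanged: 2.
New component count: 2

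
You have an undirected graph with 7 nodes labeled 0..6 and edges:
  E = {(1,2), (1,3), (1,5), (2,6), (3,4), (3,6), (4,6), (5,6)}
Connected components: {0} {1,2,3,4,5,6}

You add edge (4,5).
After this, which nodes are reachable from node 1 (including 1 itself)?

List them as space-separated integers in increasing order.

Answer: 1 2 3 4 5 6

Derivation:
Before: nodes reachable from 1: {1,2,3,4,5,6}
Adding (4,5): both endpoints already in same component. Reachability from 1 unchanged.
After: nodes reachable from 1: {1,2,3,4,5,6}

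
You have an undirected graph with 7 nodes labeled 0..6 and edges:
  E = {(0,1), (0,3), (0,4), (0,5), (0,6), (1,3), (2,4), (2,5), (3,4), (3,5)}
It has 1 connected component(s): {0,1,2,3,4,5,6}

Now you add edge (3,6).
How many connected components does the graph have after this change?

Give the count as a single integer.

Initial component count: 1
Add (3,6): endpoints already in same component. Count unchanged: 1.
New component count: 1

Answer: 1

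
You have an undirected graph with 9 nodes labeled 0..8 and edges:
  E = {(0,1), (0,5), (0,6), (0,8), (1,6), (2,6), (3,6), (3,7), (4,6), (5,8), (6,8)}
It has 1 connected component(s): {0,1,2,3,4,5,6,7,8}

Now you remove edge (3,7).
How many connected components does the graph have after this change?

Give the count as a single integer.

Answer: 2

Derivation:
Initial component count: 1
Remove (3,7): it was a bridge. Count increases: 1 -> 2.
  After removal, components: {0,1,2,3,4,5,6,8} {7}
New component count: 2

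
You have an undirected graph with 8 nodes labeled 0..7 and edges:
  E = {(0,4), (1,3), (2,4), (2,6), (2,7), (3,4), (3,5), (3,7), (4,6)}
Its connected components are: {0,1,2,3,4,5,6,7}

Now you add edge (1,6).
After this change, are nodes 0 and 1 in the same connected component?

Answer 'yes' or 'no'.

Initial components: {0,1,2,3,4,5,6,7}
Adding edge (1,6): both already in same component {0,1,2,3,4,5,6,7}. No change.
New components: {0,1,2,3,4,5,6,7}
Are 0 and 1 in the same component? yes

Answer: yes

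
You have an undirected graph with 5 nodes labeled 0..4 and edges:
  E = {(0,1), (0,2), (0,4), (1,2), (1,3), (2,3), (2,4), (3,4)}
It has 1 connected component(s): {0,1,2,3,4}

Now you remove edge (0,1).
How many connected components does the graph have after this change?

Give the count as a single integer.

Answer: 1

Derivation:
Initial component count: 1
Remove (0,1): not a bridge. Count unchanged: 1.
  After removal, components: {0,1,2,3,4}
New component count: 1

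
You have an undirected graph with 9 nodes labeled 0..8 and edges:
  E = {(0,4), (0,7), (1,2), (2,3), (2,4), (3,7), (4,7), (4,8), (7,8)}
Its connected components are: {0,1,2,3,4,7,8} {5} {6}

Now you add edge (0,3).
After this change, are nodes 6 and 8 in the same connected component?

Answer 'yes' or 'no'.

Initial components: {0,1,2,3,4,7,8} {5} {6}
Adding edge (0,3): both already in same component {0,1,2,3,4,7,8}. No change.
New components: {0,1,2,3,4,7,8} {5} {6}
Are 6 and 8 in the same component? no

Answer: no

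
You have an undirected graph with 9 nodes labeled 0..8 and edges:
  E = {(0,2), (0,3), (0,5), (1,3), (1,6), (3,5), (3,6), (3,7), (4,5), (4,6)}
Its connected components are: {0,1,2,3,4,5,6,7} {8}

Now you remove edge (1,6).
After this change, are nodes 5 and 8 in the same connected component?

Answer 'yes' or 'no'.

Answer: no

Derivation:
Initial components: {0,1,2,3,4,5,6,7} {8}
Removing edge (1,6): not a bridge — component count unchanged at 2.
New components: {0,1,2,3,4,5,6,7} {8}
Are 5 and 8 in the same component? no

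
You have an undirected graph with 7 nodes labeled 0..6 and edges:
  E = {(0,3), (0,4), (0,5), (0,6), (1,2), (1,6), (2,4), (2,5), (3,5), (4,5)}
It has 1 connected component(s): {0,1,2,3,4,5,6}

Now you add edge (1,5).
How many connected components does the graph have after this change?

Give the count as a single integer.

Initial component count: 1
Add (1,5): endpoints already in same component. Count unchanged: 1.
New component count: 1

Answer: 1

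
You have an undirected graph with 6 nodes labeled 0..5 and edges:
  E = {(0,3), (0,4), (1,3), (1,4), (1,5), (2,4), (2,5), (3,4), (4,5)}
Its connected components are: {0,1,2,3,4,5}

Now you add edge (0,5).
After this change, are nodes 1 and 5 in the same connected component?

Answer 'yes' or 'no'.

Answer: yes

Derivation:
Initial components: {0,1,2,3,4,5}
Adding edge (0,5): both already in same component {0,1,2,3,4,5}. No change.
New components: {0,1,2,3,4,5}
Are 1 and 5 in the same component? yes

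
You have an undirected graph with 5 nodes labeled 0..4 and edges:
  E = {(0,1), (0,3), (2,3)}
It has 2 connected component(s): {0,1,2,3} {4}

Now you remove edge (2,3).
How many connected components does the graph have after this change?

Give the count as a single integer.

Answer: 3

Derivation:
Initial component count: 2
Remove (2,3): it was a bridge. Count increases: 2 -> 3.
  After removal, components: {0,1,3} {2} {4}
New component count: 3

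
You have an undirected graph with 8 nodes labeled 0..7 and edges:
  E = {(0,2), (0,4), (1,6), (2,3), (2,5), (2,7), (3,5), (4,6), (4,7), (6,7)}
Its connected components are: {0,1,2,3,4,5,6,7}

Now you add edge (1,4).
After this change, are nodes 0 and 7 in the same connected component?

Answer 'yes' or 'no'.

Answer: yes

Derivation:
Initial components: {0,1,2,3,4,5,6,7}
Adding edge (1,4): both already in same component {0,1,2,3,4,5,6,7}. No change.
New components: {0,1,2,3,4,5,6,7}
Are 0 and 7 in the same component? yes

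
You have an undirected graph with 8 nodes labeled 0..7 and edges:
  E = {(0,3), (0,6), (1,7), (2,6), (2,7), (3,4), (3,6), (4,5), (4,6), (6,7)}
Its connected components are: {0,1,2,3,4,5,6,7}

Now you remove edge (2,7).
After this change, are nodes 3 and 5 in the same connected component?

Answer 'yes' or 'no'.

Answer: yes

Derivation:
Initial components: {0,1,2,3,4,5,6,7}
Removing edge (2,7): not a bridge — component count unchanged at 1.
New components: {0,1,2,3,4,5,6,7}
Are 3 and 5 in the same component? yes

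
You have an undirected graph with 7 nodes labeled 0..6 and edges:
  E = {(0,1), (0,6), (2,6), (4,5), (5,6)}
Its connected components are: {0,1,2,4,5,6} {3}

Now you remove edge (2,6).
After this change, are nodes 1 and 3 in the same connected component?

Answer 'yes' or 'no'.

Initial components: {0,1,2,4,5,6} {3}
Removing edge (2,6): it was a bridge — component count 2 -> 3.
New components: {0,1,4,5,6} {2} {3}
Are 1 and 3 in the same component? no

Answer: no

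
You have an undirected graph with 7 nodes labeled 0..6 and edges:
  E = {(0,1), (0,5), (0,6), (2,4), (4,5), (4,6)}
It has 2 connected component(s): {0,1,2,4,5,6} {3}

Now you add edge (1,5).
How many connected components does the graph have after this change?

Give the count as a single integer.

Answer: 2

Derivation:
Initial component count: 2
Add (1,5): endpoints already in same component. Count unchanged: 2.
New component count: 2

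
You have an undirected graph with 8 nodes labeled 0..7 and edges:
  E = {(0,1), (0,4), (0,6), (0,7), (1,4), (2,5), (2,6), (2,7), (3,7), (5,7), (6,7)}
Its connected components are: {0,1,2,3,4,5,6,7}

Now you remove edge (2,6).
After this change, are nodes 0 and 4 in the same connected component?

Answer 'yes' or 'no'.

Answer: yes

Derivation:
Initial components: {0,1,2,3,4,5,6,7}
Removing edge (2,6): not a bridge — component count unchanged at 1.
New components: {0,1,2,3,4,5,6,7}
Are 0 and 4 in the same component? yes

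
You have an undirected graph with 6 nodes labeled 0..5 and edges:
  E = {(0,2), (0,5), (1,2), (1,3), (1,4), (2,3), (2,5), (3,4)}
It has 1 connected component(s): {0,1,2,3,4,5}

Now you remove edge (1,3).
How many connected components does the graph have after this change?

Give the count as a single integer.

Answer: 1

Derivation:
Initial component count: 1
Remove (1,3): not a bridge. Count unchanged: 1.
  After removal, components: {0,1,2,3,4,5}
New component count: 1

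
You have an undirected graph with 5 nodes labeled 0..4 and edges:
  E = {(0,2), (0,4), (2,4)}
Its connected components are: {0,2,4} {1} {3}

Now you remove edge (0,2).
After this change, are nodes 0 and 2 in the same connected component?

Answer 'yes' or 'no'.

Initial components: {0,2,4} {1} {3}
Removing edge (0,2): not a bridge — component count unchanged at 3.
New components: {0,2,4} {1} {3}
Are 0 and 2 in the same component? yes

Answer: yes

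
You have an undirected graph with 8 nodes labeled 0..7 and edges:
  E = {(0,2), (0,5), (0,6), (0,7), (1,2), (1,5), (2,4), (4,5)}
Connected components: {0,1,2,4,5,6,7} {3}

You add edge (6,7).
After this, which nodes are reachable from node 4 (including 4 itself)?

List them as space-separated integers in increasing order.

Answer: 0 1 2 4 5 6 7

Derivation:
Before: nodes reachable from 4: {0,1,2,4,5,6,7}
Adding (6,7): both endpoints already in same component. Reachability from 4 unchanged.
After: nodes reachable from 4: {0,1,2,4,5,6,7}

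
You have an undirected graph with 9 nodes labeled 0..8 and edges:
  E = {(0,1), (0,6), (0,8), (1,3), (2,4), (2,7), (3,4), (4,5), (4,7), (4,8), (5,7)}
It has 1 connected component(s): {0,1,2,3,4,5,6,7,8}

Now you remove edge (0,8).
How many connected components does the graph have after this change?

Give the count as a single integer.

Answer: 1

Derivation:
Initial component count: 1
Remove (0,8): not a bridge. Count unchanged: 1.
  After removal, components: {0,1,2,3,4,5,6,7,8}
New component count: 1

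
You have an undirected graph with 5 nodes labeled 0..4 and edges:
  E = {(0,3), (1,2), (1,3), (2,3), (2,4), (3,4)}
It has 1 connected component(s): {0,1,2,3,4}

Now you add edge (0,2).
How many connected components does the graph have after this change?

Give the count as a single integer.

Answer: 1

Derivation:
Initial component count: 1
Add (0,2): endpoints already in same component. Count unchanged: 1.
New component count: 1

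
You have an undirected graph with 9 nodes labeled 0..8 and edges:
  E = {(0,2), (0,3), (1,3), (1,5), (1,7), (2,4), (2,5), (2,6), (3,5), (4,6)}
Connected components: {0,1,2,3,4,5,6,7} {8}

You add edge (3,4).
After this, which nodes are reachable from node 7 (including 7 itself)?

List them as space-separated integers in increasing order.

Before: nodes reachable from 7: {0,1,2,3,4,5,6,7}
Adding (3,4): both endpoints already in same component. Reachability from 7 unchanged.
After: nodes reachable from 7: {0,1,2,3,4,5,6,7}

Answer: 0 1 2 3 4 5 6 7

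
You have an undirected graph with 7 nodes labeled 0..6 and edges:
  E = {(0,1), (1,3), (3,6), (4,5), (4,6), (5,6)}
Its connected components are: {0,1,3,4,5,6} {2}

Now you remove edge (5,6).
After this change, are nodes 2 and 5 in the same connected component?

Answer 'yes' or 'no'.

Answer: no

Derivation:
Initial components: {0,1,3,4,5,6} {2}
Removing edge (5,6): not a bridge — component count unchanged at 2.
New components: {0,1,3,4,5,6} {2}
Are 2 and 5 in the same component? no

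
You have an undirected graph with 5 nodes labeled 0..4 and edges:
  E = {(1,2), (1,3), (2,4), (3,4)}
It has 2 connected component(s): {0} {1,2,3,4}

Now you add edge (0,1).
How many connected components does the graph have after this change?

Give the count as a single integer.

Answer: 1

Derivation:
Initial component count: 2
Add (0,1): merges two components. Count decreases: 2 -> 1.
New component count: 1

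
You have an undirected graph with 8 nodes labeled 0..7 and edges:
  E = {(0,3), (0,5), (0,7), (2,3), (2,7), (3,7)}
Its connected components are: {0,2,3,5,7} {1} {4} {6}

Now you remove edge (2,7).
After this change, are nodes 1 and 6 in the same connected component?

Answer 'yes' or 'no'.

Answer: no

Derivation:
Initial components: {0,2,3,5,7} {1} {4} {6}
Removing edge (2,7): not a bridge — component count unchanged at 4.
New components: {0,2,3,5,7} {1} {4} {6}
Are 1 and 6 in the same component? no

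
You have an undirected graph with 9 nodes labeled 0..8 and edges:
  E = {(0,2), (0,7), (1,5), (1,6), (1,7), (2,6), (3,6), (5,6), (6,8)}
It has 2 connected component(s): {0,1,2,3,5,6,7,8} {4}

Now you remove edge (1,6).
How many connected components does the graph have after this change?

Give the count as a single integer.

Initial component count: 2
Remove (1,6): not a bridge. Count unchanged: 2.
  After removal, components: {0,1,2,3,5,6,7,8} {4}
New component count: 2

Answer: 2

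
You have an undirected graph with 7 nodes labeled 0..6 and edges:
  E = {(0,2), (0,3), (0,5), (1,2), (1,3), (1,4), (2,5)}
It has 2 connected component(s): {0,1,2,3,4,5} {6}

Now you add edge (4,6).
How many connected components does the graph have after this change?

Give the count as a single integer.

Initial component count: 2
Add (4,6): merges two components. Count decreases: 2 -> 1.
New component count: 1

Answer: 1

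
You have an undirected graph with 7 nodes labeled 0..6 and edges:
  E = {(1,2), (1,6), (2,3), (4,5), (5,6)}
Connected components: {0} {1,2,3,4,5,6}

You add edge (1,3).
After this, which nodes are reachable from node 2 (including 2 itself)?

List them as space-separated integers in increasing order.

Answer: 1 2 3 4 5 6

Derivation:
Before: nodes reachable from 2: {1,2,3,4,5,6}
Adding (1,3): both endpoints already in same component. Reachability from 2 unchanged.
After: nodes reachable from 2: {1,2,3,4,5,6}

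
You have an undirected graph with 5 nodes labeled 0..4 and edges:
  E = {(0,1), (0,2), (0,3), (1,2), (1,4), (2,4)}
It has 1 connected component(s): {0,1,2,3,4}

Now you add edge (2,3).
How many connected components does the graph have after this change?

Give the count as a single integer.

Initial component count: 1
Add (2,3): endpoints already in same component. Count unchanged: 1.
New component count: 1

Answer: 1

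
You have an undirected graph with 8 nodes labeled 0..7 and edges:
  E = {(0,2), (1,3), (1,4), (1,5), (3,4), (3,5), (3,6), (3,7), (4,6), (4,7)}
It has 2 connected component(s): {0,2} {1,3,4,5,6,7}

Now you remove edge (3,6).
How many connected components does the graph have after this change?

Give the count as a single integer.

Answer: 2

Derivation:
Initial component count: 2
Remove (3,6): not a bridge. Count unchanged: 2.
  After removal, components: {0,2} {1,3,4,5,6,7}
New component count: 2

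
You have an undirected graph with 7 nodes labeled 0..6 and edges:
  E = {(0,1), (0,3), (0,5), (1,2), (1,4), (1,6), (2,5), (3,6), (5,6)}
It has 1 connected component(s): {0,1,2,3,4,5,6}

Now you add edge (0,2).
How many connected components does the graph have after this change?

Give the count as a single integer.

Initial component count: 1
Add (0,2): endpoints already in same component. Count unchanged: 1.
New component count: 1

Answer: 1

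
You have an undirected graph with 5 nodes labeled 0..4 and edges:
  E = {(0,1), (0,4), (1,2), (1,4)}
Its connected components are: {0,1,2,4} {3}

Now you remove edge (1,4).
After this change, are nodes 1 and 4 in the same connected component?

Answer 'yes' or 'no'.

Answer: yes

Derivation:
Initial components: {0,1,2,4} {3}
Removing edge (1,4): not a bridge — component count unchanged at 2.
New components: {0,1,2,4} {3}
Are 1 and 4 in the same component? yes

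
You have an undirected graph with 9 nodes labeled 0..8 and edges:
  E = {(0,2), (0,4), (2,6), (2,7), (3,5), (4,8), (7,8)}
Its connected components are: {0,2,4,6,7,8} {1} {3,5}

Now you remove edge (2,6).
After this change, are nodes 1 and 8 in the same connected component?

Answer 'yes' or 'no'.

Answer: no

Derivation:
Initial components: {0,2,4,6,7,8} {1} {3,5}
Removing edge (2,6): it was a bridge — component count 3 -> 4.
New components: {0,2,4,7,8} {1} {3,5} {6}
Are 1 and 8 in the same component? no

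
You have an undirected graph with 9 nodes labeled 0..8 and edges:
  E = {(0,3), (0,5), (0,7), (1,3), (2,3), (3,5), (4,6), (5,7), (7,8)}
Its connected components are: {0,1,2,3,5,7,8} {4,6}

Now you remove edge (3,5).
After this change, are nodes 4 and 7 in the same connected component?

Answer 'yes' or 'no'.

Answer: no

Derivation:
Initial components: {0,1,2,3,5,7,8} {4,6}
Removing edge (3,5): not a bridge — component count unchanged at 2.
New components: {0,1,2,3,5,7,8} {4,6}
Are 4 and 7 in the same component? no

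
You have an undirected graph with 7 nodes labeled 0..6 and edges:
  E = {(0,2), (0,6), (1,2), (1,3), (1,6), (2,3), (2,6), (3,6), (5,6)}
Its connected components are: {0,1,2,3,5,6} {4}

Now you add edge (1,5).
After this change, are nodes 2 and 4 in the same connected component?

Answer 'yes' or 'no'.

Initial components: {0,1,2,3,5,6} {4}
Adding edge (1,5): both already in same component {0,1,2,3,5,6}. No change.
New components: {0,1,2,3,5,6} {4}
Are 2 and 4 in the same component? no

Answer: no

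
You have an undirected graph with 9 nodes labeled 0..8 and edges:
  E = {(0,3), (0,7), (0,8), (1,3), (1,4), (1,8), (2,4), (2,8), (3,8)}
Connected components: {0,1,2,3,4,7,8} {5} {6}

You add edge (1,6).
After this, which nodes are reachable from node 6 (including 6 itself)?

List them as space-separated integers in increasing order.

Before: nodes reachable from 6: {6}
Adding (1,6): merges 6's component with another. Reachability grows.
After: nodes reachable from 6: {0,1,2,3,4,6,7,8}

Answer: 0 1 2 3 4 6 7 8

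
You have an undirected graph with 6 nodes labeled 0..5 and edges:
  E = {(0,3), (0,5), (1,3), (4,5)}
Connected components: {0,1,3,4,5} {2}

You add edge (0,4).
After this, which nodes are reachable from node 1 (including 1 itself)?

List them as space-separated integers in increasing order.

Before: nodes reachable from 1: {0,1,3,4,5}
Adding (0,4): both endpoints already in same component. Reachability from 1 unchanged.
After: nodes reachable from 1: {0,1,3,4,5}

Answer: 0 1 3 4 5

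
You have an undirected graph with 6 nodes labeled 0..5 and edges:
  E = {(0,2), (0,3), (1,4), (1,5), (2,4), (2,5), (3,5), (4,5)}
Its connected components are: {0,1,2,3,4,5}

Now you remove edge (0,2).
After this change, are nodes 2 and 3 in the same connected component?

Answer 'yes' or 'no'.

Answer: yes

Derivation:
Initial components: {0,1,2,3,4,5}
Removing edge (0,2): not a bridge — component count unchanged at 1.
New components: {0,1,2,3,4,5}
Are 2 and 3 in the same component? yes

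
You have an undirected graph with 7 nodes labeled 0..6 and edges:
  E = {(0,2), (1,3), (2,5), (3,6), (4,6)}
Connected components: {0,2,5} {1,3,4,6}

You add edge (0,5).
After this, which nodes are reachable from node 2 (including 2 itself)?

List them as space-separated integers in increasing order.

Answer: 0 2 5

Derivation:
Before: nodes reachable from 2: {0,2,5}
Adding (0,5): both endpoints already in same component. Reachability from 2 unchanged.
After: nodes reachable from 2: {0,2,5}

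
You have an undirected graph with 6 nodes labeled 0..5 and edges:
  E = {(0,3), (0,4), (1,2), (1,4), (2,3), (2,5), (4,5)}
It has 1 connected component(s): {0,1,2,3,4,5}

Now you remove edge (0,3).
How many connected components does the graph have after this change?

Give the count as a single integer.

Answer: 1

Derivation:
Initial component count: 1
Remove (0,3): not a bridge. Count unchanged: 1.
  After removal, components: {0,1,2,3,4,5}
New component count: 1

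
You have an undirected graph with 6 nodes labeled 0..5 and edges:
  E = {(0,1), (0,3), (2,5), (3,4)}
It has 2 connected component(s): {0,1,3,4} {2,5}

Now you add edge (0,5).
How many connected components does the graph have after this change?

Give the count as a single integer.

Initial component count: 2
Add (0,5): merges two components. Count decreases: 2 -> 1.
New component count: 1

Answer: 1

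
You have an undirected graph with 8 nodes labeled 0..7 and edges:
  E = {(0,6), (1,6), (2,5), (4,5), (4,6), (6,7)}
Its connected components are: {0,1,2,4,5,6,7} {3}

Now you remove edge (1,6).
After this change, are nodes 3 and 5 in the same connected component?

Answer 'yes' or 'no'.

Answer: no

Derivation:
Initial components: {0,1,2,4,5,6,7} {3}
Removing edge (1,6): it was a bridge — component count 2 -> 3.
New components: {0,2,4,5,6,7} {1} {3}
Are 3 and 5 in the same component? no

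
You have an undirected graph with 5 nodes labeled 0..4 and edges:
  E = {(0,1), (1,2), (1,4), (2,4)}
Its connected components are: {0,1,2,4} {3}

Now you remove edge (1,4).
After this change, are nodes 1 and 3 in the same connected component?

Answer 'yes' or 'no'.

Initial components: {0,1,2,4} {3}
Removing edge (1,4): not a bridge — component count unchanged at 2.
New components: {0,1,2,4} {3}
Are 1 and 3 in the same component? no

Answer: no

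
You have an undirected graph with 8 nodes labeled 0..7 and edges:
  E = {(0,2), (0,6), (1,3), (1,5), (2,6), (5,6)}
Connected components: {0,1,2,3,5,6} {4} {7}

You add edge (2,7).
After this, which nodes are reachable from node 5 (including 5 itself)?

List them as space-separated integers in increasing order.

Before: nodes reachable from 5: {0,1,2,3,5,6}
Adding (2,7): merges 5's component with another. Reachability grows.
After: nodes reachable from 5: {0,1,2,3,5,6,7}

Answer: 0 1 2 3 5 6 7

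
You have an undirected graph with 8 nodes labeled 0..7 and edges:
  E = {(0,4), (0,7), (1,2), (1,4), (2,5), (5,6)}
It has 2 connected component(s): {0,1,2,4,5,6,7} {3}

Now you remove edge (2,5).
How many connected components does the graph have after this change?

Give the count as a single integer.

Initial component count: 2
Remove (2,5): it was a bridge. Count increases: 2 -> 3.
  After removal, components: {0,1,2,4,7} {3} {5,6}
New component count: 3

Answer: 3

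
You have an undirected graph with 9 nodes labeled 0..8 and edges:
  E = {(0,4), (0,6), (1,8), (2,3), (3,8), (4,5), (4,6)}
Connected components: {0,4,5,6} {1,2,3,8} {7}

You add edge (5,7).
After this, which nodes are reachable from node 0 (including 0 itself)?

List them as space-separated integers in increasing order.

Answer: 0 4 5 6 7

Derivation:
Before: nodes reachable from 0: {0,4,5,6}
Adding (5,7): merges 0's component with another. Reachability grows.
After: nodes reachable from 0: {0,4,5,6,7}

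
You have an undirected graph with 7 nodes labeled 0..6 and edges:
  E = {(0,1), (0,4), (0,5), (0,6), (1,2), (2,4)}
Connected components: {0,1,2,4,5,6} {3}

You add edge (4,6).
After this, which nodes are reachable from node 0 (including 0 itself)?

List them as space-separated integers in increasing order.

Answer: 0 1 2 4 5 6

Derivation:
Before: nodes reachable from 0: {0,1,2,4,5,6}
Adding (4,6): both endpoints already in same component. Reachability from 0 unchanged.
After: nodes reachable from 0: {0,1,2,4,5,6}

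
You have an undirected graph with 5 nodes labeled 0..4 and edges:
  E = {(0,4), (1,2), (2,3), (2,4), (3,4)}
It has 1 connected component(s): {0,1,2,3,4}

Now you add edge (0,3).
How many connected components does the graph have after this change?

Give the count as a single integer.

Answer: 1

Derivation:
Initial component count: 1
Add (0,3): endpoints already in same component. Count unchanged: 1.
New component count: 1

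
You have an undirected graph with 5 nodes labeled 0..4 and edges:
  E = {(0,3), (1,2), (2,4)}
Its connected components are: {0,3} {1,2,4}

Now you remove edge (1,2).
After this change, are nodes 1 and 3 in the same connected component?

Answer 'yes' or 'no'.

Answer: no

Derivation:
Initial components: {0,3} {1,2,4}
Removing edge (1,2): it was a bridge — component count 2 -> 3.
New components: {0,3} {1} {2,4}
Are 1 and 3 in the same component? no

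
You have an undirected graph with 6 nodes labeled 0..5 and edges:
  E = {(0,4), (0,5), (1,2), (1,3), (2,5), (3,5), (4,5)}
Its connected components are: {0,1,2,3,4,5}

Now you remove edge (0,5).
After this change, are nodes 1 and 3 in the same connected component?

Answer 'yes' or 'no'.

Answer: yes

Derivation:
Initial components: {0,1,2,3,4,5}
Removing edge (0,5): not a bridge — component count unchanged at 1.
New components: {0,1,2,3,4,5}
Are 1 and 3 in the same component? yes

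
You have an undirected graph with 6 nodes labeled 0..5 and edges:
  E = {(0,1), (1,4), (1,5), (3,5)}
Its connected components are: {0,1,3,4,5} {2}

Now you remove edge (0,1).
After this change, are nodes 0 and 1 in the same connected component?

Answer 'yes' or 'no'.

Initial components: {0,1,3,4,5} {2}
Removing edge (0,1): it was a bridge — component count 2 -> 3.
New components: {0} {1,3,4,5} {2}
Are 0 and 1 in the same component? no

Answer: no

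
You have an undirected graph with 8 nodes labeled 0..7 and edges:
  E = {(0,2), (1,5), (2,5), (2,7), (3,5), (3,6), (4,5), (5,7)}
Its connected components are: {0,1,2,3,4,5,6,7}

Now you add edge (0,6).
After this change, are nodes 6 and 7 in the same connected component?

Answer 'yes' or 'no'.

Answer: yes

Derivation:
Initial components: {0,1,2,3,4,5,6,7}
Adding edge (0,6): both already in same component {0,1,2,3,4,5,6,7}. No change.
New components: {0,1,2,3,4,5,6,7}
Are 6 and 7 in the same component? yes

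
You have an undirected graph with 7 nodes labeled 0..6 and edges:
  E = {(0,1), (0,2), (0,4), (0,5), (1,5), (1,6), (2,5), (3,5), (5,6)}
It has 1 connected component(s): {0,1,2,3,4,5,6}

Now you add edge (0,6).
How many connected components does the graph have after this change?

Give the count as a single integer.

Initial component count: 1
Add (0,6): endpoints already in same component. Count unchanged: 1.
New component count: 1

Answer: 1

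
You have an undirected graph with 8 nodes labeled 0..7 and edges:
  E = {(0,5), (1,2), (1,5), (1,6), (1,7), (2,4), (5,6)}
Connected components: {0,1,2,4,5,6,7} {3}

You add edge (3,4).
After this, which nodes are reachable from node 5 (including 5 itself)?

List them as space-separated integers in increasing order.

Answer: 0 1 2 3 4 5 6 7

Derivation:
Before: nodes reachable from 5: {0,1,2,4,5,6,7}
Adding (3,4): merges 5's component with another. Reachability grows.
After: nodes reachable from 5: {0,1,2,3,4,5,6,7}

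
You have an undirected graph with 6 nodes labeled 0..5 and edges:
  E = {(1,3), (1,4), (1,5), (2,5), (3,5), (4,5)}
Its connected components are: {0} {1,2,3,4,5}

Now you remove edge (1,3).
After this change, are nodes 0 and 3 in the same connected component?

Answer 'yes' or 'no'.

Initial components: {0} {1,2,3,4,5}
Removing edge (1,3): not a bridge — component count unchanged at 2.
New components: {0} {1,2,3,4,5}
Are 0 and 3 in the same component? no

Answer: no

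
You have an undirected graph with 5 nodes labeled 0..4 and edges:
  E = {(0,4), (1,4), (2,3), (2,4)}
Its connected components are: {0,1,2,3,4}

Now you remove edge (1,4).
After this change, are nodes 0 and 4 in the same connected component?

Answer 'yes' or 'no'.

Initial components: {0,1,2,3,4}
Removing edge (1,4): it was a bridge — component count 1 -> 2.
New components: {0,2,3,4} {1}
Are 0 and 4 in the same component? yes

Answer: yes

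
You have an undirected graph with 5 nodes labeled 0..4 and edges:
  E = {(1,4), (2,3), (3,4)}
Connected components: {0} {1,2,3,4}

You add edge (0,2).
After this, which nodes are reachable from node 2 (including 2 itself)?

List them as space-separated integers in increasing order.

Before: nodes reachable from 2: {1,2,3,4}
Adding (0,2): merges 2's component with another. Reachability grows.
After: nodes reachable from 2: {0,1,2,3,4}

Answer: 0 1 2 3 4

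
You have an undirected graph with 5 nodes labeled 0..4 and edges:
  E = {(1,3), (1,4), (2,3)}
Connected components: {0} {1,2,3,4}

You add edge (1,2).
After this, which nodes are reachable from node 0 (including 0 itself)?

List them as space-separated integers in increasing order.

Answer: 0

Derivation:
Before: nodes reachable from 0: {0}
Adding (1,2): both endpoints already in same component. Reachability from 0 unchanged.
After: nodes reachable from 0: {0}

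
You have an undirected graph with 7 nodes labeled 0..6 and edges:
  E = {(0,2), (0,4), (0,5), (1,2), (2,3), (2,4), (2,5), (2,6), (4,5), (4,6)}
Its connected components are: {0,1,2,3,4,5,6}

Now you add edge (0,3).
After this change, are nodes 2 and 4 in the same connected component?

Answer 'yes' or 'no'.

Answer: yes

Derivation:
Initial components: {0,1,2,3,4,5,6}
Adding edge (0,3): both already in same component {0,1,2,3,4,5,6}. No change.
New components: {0,1,2,3,4,5,6}
Are 2 and 4 in the same component? yes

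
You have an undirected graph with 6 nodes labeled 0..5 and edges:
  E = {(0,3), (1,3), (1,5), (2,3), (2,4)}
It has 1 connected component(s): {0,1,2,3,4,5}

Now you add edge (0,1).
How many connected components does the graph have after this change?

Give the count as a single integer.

Answer: 1

Derivation:
Initial component count: 1
Add (0,1): endpoints already in same component. Count unchanged: 1.
New component count: 1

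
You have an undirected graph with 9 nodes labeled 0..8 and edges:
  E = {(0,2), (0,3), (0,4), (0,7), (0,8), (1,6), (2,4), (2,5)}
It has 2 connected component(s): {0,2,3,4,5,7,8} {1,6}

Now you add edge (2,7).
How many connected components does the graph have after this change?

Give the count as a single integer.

Answer: 2

Derivation:
Initial component count: 2
Add (2,7): endpoints already in same component. Count unchanged: 2.
New component count: 2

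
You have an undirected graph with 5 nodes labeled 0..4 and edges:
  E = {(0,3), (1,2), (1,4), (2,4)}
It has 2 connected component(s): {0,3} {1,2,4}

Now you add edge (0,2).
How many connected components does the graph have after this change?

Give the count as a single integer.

Answer: 1

Derivation:
Initial component count: 2
Add (0,2): merges two components. Count decreases: 2 -> 1.
New component count: 1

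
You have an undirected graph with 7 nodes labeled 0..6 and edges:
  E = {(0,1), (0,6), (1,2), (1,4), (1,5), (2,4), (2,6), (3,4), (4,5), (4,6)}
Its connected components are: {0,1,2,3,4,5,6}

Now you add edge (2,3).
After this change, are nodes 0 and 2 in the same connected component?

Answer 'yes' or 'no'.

Answer: yes

Derivation:
Initial components: {0,1,2,3,4,5,6}
Adding edge (2,3): both already in same component {0,1,2,3,4,5,6}. No change.
New components: {0,1,2,3,4,5,6}
Are 0 and 2 in the same component? yes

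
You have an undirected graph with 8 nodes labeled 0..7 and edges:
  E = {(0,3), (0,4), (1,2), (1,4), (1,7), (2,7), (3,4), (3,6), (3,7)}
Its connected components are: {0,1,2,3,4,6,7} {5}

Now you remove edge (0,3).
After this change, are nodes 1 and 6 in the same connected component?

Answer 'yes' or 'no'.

Answer: yes

Derivation:
Initial components: {0,1,2,3,4,6,7} {5}
Removing edge (0,3): not a bridge — component count unchanged at 2.
New components: {0,1,2,3,4,6,7} {5}
Are 1 and 6 in the same component? yes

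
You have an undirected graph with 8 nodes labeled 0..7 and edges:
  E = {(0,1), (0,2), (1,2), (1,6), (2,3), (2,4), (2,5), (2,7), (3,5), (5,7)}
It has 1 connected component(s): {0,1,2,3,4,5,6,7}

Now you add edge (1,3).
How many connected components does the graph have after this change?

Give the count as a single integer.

Answer: 1

Derivation:
Initial component count: 1
Add (1,3): endpoints already in same component. Count unchanged: 1.
New component count: 1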